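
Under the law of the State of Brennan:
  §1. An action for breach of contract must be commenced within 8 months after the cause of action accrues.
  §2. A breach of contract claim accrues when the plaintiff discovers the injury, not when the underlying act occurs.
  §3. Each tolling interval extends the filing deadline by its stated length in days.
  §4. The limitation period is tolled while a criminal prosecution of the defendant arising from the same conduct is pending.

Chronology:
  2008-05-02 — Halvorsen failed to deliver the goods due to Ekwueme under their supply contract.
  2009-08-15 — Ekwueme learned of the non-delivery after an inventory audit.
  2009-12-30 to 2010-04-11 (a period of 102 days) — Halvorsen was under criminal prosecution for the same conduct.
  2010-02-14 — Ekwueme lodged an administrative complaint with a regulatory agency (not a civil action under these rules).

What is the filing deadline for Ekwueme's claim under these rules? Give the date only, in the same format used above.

2010-07-26

Under the discovery rule, the claim accrued on 2009-08-15, when Ekwueme discovered the injury — not on the 2008-05-02 date of the underlying act.
The untolled deadline — 8 months after 2009-08-15 — is 2010-04-15.
Because the pending criminal prosecution ran from 2009-12-30 to 2010-04-11, the deadline is extended by 102 days to 2010-07-26.
None of the other events listed affects the running of the period under the stated rules.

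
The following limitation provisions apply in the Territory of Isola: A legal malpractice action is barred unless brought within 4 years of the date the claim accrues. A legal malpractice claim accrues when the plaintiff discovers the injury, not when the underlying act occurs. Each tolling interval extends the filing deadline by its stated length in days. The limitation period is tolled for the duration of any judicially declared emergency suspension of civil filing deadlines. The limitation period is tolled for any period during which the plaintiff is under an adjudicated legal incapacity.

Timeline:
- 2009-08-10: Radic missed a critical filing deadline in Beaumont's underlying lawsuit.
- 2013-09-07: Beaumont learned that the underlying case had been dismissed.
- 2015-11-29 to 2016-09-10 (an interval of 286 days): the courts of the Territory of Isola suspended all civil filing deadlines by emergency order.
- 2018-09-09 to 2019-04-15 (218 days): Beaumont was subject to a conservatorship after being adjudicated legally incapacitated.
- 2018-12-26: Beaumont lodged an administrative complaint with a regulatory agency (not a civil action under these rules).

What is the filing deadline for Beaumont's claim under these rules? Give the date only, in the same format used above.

The claim did not accrue until Beaumont discovered the injury on 2013-09-07; the 2009-08-10 act date does not start the clock under the stated rule.
Adding the 4 years base period to 2013-09-07 gives a deadline of 2017-09-07, before any tolling.
The period was tolled for 286 days by the emergency suspension of filing deadlines (2015-11-29 to 2016-09-10), pushing the deadline to 2018-06-20.
The plaintiff's legal incapacity from 2018-09-09 to 2019-04-15 began after the period had already run on 2018-06-20, so it has no tolling effect.
Nothing else in the chronology tolls or restarts the period.

2018-06-20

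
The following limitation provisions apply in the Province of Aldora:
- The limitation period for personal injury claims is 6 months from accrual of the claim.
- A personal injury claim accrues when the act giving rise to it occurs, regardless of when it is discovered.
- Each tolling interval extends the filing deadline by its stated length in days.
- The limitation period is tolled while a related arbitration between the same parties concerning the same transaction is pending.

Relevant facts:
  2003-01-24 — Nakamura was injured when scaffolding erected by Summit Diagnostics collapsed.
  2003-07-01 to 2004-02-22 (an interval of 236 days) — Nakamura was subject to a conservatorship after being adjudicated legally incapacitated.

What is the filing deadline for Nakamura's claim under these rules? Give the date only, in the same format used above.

2003-07-24

The claim accrued on 2003-01-24, the date of the act.
Adding the 6 months base period to 2003-01-24 gives a deadline of 2003-07-24, before any tolling.
The plaintiff's legal incapacity from 2003-07-01 to 2004-02-22 does not toll the period, because no stated rule makes the plaintiff's incapacity a tolling event.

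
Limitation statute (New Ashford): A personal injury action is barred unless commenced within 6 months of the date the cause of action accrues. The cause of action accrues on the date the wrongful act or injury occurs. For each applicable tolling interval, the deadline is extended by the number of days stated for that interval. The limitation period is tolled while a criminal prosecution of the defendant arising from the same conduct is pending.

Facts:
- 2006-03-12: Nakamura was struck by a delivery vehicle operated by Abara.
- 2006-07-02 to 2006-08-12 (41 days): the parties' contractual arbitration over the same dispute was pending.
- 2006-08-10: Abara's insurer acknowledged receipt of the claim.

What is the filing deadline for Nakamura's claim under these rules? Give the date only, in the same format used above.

The limitation period began to run on 2006-03-12.
The untolled deadline — 6 months after 2006-03-12 — is 2006-09-12.
No stated provision tolls the period for a pending arbitration, so the interval from 2006-07-02 to 2006-08-12 has no effect on the deadline.
Nothing else in the chronology tolls or restarts the period.

2006-09-12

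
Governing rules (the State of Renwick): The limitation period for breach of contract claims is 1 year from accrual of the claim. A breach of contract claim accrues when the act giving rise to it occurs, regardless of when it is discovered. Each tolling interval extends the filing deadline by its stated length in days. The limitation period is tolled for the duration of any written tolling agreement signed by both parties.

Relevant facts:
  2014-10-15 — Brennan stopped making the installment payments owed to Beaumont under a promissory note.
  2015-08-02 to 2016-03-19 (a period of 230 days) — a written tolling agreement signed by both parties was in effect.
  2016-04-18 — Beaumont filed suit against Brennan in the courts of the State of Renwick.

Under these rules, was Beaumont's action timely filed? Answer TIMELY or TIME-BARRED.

TIMELY

The limitation period began to run on 2014-10-15.
1 year from 2014-10-15 is 2015-10-15.
The period was tolled for 230 days by the written tolling agreement (2015-08-02 to 2016-03-19), pushing the deadline to 2016-06-01.
Beaumont filed on 2016-04-18, before the 2016-06-01 deadline, so the action is timely.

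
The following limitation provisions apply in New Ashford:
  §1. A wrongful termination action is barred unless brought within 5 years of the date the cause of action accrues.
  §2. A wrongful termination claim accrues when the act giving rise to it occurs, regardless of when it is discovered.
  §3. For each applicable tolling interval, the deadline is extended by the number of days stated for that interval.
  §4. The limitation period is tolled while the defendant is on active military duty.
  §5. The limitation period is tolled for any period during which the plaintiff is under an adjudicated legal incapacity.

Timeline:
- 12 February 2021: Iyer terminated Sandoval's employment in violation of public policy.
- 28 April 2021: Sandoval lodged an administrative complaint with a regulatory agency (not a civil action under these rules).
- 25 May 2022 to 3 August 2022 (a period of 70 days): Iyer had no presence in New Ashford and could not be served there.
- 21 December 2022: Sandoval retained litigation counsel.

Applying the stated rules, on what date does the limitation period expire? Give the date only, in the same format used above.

12 February 2026

The claim accrued on 12 February 2021, when the wrongful act occurred.
Adding the 5 years base period to 12 February 2021 gives a deadline of 12 February 2026, before any tolling.
No stated provision tolls the period for the defendant's absence, so the interval from 25 May 2022 to 3 August 2022 has no effect on the deadline.
None of the other events listed affects the running of the period under the stated rules.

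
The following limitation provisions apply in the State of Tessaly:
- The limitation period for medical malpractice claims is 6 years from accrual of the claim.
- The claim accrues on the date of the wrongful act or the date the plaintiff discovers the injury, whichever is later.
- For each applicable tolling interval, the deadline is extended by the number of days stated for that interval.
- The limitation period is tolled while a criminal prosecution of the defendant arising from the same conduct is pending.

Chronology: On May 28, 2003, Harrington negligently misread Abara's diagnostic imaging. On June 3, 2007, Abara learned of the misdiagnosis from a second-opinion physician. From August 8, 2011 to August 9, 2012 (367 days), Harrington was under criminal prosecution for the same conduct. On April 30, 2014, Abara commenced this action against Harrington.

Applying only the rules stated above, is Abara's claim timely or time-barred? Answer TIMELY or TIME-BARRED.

The claim accrued on June 3, 2007 — the later of the May 28, 2003 act and the June 3, 2007 discovery.
6 years from June 3, 2007 is June 3, 2013.
Because the pending criminal prosecution ran from August 8, 2011 to August 9, 2012, the deadline is extended by 367 days to June 5, 2014.
Abara filed on April 30, 2014, before the June 5, 2014 deadline, so the action is timely.

TIMELY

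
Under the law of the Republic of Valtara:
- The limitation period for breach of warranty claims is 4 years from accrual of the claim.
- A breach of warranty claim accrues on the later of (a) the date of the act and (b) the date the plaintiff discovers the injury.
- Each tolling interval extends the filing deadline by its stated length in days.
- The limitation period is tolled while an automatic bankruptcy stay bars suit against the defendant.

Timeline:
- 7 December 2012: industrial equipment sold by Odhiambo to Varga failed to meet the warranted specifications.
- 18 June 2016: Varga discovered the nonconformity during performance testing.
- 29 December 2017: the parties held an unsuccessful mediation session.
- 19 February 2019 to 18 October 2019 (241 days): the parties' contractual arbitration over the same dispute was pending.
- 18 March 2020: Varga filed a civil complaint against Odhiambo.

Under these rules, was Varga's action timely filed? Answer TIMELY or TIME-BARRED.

TIMELY

Taking the later of the act (7 December 2012) and discovery (18 June 2016), the claim accrued on 18 June 2016.
Adding the 4 years base period to 18 June 2016 gives a deadline of 18 June 2020, before any tolling.
Although a pending arbitration ran from 19 February 2019 to 18 October 2019, the stated rules do not make that a tolling event, so it is disregarded.
None of the other events listed affects the running of the period under the stated rules.
Varga filed on 18 March 2020, before the 18 June 2020 deadline, so the action is timely.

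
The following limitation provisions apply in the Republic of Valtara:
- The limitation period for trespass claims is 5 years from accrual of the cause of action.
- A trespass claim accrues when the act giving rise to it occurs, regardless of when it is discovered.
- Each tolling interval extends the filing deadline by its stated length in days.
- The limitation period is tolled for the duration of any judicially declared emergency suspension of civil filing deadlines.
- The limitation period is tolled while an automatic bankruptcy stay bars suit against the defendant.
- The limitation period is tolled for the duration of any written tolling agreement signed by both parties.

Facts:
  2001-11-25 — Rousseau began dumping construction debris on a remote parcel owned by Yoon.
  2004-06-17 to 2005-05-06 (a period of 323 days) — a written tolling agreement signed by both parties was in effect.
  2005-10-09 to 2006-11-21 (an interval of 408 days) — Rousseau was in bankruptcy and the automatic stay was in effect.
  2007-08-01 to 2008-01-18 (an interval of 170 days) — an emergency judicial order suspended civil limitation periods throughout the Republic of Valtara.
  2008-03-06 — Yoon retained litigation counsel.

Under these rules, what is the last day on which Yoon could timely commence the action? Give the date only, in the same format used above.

The cause of action accrued on 2001-11-25, the date of the act.
Adding the 5 years base period to 2001-11-25 gives a deadline of 2006-11-25, before any tolling.
The written tolling agreement from 2004-06-17 to 2005-05-06 tolled the period for 323 days, extending the deadline to 2007-10-14.
Because the automatic bankruptcy stay ran from 2005-10-09 to 2006-11-21, the deadline is extended by 408 days to 2008-11-25.
The emergency suspension of filing deadlines from 2007-08-01 to 2008-01-18 tolled the period for 170 days, extending the deadline to 2009-05-14.
Nothing else in the chronology tolls or restarts the period.

2009-05-14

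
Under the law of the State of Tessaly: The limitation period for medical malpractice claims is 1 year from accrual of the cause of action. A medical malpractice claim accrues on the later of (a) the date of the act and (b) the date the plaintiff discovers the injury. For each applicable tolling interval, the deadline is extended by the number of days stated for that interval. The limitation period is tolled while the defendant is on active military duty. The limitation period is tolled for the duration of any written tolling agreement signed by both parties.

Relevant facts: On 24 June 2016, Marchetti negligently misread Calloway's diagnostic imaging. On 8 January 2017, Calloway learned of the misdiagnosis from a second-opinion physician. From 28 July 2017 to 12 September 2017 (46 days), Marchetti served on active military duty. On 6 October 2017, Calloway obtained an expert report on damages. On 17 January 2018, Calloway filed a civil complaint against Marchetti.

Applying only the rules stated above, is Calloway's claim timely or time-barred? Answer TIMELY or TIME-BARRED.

TIMELY

Because discovery on 8 January 2017 post-dates the 24 June 2016 act, accrual under the later-of rule falls on 8 January 2017.
The untolled deadline — 1 year after 8 January 2017 — is 8 January 2018.
The defendant's active military service from 28 July 2017 to 12 September 2017 tolled the period for 46 days, extending the deadline to 23 February 2018.
None of the other events listed affects the running of the period under the stated rules.
Filing on 17 January 2018 beat the 23 February 2018 deadline — the action is timely.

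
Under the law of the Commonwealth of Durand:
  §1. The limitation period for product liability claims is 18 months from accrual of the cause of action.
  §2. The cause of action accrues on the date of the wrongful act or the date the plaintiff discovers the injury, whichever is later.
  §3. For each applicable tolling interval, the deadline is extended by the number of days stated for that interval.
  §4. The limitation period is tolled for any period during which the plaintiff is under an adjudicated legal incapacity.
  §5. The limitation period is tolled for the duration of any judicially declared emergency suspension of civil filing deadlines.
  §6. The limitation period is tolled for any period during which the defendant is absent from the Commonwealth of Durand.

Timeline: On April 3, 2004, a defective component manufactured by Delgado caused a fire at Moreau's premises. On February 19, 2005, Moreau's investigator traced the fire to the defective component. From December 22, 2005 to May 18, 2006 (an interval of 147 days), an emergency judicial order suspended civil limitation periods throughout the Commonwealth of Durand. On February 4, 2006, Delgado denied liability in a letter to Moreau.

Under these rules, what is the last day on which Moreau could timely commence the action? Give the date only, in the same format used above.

The claim accrued on February 19, 2005 — the later of the April 3, 2004 act and the February 19, 2005 discovery.
18 months from February 19, 2005 is August 19, 2006.
The emergency suspension of filing deadlines from December 22, 2005 to May 18, 2006 tolled the period for 147 days, extending the deadline to January 13, 2007.
None of the other events listed affects the running of the period under the stated rules.

January 13, 2007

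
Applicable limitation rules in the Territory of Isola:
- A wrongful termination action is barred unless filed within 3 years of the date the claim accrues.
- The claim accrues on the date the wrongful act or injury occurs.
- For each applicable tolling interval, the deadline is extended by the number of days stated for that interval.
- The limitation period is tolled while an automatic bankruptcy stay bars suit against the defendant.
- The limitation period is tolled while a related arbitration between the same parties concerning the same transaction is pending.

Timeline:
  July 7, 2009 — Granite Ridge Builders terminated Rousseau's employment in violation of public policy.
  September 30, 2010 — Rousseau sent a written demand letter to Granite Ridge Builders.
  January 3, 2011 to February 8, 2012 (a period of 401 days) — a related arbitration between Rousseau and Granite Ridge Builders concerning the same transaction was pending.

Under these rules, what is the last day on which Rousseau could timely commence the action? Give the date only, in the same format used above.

The limitation period began to run on July 7, 2009.
The untolled deadline — 3 years after July 7, 2009 — is July 7, 2012.
The period was tolled for 401 days by the pending related arbitration (January 3, 2011 to February 8, 2012), pushing the deadline to August 12, 2013.
None of the other events listed affects the running of the period under the stated rules.

August 12, 2013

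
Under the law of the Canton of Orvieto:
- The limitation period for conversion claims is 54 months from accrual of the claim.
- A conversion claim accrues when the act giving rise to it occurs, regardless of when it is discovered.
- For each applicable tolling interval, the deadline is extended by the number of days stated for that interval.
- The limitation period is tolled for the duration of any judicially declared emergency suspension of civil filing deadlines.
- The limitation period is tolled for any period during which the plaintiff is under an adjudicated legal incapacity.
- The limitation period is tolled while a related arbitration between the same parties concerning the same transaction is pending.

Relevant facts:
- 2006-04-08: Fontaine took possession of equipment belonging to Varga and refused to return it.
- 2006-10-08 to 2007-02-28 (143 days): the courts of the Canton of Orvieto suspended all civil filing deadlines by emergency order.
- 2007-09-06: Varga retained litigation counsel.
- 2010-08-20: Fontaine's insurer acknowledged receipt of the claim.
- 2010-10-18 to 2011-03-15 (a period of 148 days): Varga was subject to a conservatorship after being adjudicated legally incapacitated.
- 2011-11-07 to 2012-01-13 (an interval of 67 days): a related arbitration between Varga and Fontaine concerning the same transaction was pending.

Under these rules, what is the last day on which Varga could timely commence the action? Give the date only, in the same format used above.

The claim accrued on 2006-04-08, when the wrongful act occurred.
Adding the 54 months base period to 2006-04-08 gives a deadline of 2010-10-08, before any tolling.
The emergency suspension of filing deadlines from 2006-10-08 to 2007-02-28 tolled the period for 143 days, extending the deadline to 2011-02-28.
The plaintiff's legal incapacity from 2010-10-18 to 2011-03-15 tolled the period for 148 days, extending the deadline to 2011-07-26.
By the time the pending related arbitration began on 2011-11-07, the limitation period had already expired on 2011-07-26; that interval cannot revive it.
None of the other events listed affects the running of the period under the stated rules.

2011-07-26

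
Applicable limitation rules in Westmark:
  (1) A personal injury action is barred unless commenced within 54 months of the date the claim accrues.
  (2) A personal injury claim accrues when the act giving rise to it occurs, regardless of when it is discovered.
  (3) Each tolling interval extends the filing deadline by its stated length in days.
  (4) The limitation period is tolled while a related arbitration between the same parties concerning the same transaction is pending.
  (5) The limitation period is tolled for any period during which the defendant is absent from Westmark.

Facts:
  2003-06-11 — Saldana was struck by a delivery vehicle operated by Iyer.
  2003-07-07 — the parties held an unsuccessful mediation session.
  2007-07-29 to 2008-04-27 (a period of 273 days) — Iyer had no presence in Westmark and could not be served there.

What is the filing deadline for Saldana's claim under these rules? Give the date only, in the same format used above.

2008-09-09

The limitation period began to run on 2003-06-11.
The untolled deadline — 54 months after 2003-06-11 — is 2007-12-11.
Because the defendant's absence from the jurisdiction ran from 2007-07-29 to 2008-04-27, the deadline is extended by 273 days to 2008-09-09.
The other events in the timeline have no effect on the limitation period under the stated rules.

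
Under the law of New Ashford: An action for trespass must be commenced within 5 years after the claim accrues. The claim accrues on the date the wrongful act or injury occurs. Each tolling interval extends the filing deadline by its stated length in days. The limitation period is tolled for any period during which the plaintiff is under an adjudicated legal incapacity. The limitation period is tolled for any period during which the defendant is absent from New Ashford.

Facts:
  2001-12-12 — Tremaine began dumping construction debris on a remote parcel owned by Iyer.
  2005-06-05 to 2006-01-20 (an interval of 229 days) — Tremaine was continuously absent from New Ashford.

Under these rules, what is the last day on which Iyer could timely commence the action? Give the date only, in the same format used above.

The claim accrued on 2001-12-12, when the wrongful act occurred.
5 years from 2001-12-12 is 2006-12-12.
The defendant's absence from the jurisdiction from 2005-06-05 to 2006-01-20 tolled the period for 229 days, extending the deadline to 2007-07-29.

2007-07-29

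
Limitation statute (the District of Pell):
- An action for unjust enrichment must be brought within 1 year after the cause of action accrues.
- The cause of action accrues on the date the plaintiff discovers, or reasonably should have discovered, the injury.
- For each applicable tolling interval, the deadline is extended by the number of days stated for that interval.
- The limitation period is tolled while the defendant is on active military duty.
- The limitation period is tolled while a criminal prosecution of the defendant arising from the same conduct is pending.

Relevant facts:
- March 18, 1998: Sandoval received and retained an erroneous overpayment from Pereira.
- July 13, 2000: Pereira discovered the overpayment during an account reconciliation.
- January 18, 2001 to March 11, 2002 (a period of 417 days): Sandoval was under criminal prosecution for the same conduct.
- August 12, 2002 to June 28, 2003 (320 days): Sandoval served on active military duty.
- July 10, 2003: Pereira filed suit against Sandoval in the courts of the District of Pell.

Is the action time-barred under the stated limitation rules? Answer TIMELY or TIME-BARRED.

The claim did not accrue until Pereira discovered the injury on July 13, 2000; the March 18, 1998 act date does not start the clock under the stated rule.
The untolled deadline — 1 year after July 13, 2000 — is July 13, 2001.
The period was tolled for 417 days by the pending criminal prosecution (January 18, 2001 to March 11, 2002), pushing the deadline to September 3, 2002.
The period was tolled for 320 days by the defendant's active military service (August 12, 2002 to June 28, 2003), pushing the deadline to July 20, 2003.
The July 10, 2003 filing precedes the July 20, 2003 deadline; the claim is timely.

TIMELY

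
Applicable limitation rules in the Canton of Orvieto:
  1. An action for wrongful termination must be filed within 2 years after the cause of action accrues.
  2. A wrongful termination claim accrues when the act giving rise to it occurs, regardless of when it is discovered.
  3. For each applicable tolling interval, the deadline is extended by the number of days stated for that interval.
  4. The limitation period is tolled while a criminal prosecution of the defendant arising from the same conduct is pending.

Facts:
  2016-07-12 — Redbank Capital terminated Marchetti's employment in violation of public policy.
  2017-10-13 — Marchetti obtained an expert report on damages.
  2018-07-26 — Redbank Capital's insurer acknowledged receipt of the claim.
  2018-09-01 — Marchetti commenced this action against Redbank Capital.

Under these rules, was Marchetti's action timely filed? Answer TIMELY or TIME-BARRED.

TIME-BARRED

The claim accrued on 2016-07-12, when the wrongful act occurred.
The untolled deadline — 2 years after 2016-07-12 — is 2018-07-12.
Nothing else in the chronology tolls or restarts the period.
Filing on 2018-09-01 missed the 2018-07-12 deadline — the action is time-barred.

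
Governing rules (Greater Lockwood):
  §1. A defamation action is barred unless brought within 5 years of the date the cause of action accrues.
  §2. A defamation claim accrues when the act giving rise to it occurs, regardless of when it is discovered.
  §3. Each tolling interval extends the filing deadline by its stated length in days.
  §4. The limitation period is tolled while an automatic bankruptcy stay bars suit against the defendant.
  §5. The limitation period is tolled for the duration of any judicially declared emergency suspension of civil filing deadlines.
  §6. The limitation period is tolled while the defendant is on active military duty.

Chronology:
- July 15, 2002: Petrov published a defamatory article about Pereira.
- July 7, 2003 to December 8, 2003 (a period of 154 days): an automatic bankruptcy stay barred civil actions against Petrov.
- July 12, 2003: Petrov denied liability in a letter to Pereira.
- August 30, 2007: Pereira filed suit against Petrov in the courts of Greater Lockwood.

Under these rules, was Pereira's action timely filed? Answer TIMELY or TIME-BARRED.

The claim accrued on July 15, 2002, when the wrongful act occurred.
Adding the 5 years base period to July 15, 2002 gives a deadline of July 15, 2007, before any tolling.
The automatic bankruptcy stay from July 7, 2003 to December 8, 2003 tolled the period for 154 days, extending the deadline to December 16, 2007.
None of the other events listed affects the running of the period under the stated rules.
Filing on August 30, 2007 beat the December 16, 2007 deadline — the action is timely.

TIMELY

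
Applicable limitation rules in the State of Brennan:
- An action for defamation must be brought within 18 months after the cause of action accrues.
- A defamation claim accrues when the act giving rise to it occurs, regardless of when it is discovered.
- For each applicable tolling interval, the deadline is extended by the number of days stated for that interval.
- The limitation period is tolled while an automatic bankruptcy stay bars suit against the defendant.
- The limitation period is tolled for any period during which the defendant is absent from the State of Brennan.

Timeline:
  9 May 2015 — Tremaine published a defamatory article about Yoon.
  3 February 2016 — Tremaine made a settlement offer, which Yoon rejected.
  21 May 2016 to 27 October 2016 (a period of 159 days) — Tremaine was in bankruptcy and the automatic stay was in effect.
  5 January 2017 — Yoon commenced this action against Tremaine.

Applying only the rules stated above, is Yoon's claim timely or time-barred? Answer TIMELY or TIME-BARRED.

The limitation period began to run on 9 May 2015.
The untolled deadline — 18 months after 9 May 2015 — is 9 November 2016.
Because the automatic bankruptcy stay ran from 21 May 2016 to 27 October 2016, the deadline is extended by 159 days to 17 April 2017.
The other events in the timeline have no effect on the limitation period under the stated rules.
The 5 January 2017 filing precedes the 17 April 2017 deadline; the claim is timely.

TIMELY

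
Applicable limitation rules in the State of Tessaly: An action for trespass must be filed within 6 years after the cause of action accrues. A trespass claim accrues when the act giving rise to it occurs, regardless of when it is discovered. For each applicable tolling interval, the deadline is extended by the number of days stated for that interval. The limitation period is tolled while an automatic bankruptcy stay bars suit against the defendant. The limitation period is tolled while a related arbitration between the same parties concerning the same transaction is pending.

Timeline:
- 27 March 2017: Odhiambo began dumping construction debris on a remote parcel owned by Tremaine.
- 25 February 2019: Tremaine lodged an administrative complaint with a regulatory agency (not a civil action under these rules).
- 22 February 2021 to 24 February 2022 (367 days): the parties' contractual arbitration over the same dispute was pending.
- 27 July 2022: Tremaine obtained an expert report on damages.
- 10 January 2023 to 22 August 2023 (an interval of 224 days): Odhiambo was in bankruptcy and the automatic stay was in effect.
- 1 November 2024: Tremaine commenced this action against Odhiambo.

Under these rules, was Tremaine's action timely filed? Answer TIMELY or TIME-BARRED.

The cause of action accrued on 27 March 2017, the date of the act.
6 years from 27 March 2017 is 27 March 2023.
The period was tolled for 367 days by the pending related arbitration (22 February 2021 to 24 February 2022), pushing the deadline to 28 March 2024.
The automatic bankruptcy stay from 10 January 2023 to 22 August 2023 tolled the period for 224 days, extending the deadline to 7 November 2024.
The other events in the timeline have no effect on the limitation period under the stated rules.
The 1 November 2024 filing precedes the 7 November 2024 deadline; the claim is timely.

TIMELY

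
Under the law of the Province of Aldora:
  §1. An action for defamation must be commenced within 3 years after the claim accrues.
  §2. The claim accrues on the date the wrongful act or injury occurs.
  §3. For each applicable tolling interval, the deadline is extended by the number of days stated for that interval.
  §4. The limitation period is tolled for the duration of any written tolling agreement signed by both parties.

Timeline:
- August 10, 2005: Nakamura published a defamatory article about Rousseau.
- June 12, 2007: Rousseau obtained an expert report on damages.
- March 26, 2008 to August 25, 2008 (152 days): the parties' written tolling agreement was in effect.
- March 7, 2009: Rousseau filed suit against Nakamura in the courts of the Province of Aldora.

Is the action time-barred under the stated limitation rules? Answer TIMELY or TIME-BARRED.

TIME-BARRED

The claim accrued on August 10, 2005, the date of the act.
The untolled deadline — 3 years after August 10, 2005 — is August 10, 2008.
The period was tolled for 152 days by the written tolling agreement (March 26, 2008 to August 25, 2008), pushing the deadline to January 9, 2009.
Nothing else in the chronology tolls or restarts the period.
Rousseau filed on March 7, 2009, after the January 9, 2009 deadline, so the action is time-barred.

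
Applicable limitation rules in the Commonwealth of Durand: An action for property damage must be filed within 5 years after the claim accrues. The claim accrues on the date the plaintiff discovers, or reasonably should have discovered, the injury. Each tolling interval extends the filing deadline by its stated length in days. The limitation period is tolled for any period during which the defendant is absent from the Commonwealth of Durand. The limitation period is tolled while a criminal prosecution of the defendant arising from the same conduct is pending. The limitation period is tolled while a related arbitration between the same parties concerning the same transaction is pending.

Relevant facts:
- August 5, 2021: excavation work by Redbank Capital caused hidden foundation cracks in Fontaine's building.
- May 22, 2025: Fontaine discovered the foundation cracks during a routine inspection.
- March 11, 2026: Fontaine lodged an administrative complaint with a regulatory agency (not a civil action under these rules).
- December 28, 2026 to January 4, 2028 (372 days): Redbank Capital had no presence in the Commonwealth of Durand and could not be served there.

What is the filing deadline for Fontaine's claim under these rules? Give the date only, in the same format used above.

The claim did not accrue until Fontaine discovered the injury on May 22, 2025; the August 5, 2021 act date does not start the clock under the stated rule.
Adding the 5 years base period to May 22, 2025 gives a deadline of May 22, 2030, before any tolling.
The period was tolled for 372 days by the defendant's absence from the jurisdiction (December 28, 2026 to January 4, 2028), pushing the deadline to May 29, 2031.
Nothing else in the chronology tolls or restarts the period.

May 29, 2031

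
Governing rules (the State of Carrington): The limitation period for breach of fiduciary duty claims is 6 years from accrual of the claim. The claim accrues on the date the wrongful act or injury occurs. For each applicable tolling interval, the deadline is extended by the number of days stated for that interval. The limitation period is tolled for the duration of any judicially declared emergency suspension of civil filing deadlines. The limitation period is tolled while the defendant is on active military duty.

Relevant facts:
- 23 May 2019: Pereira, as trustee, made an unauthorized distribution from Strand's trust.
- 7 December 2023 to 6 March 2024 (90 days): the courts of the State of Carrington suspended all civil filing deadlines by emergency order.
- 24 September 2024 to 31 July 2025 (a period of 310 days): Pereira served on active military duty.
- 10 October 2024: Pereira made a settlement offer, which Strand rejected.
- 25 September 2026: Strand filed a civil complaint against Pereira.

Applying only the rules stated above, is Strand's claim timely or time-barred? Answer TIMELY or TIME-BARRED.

The claim accrued on 23 May 2019, the date of the act.
6 years from 23 May 2019 is 23 May 2025.
The emergency suspension of filing deadlines from 7 December 2023 to 6 March 2024 tolled the period for 90 days, extending the deadline to 21 August 2025.
The defendant's active military service from 24 September 2024 to 31 July 2025 tolled the period for 310 days, extending the deadline to 27 June 2026.
The other events in the timeline have no effect on the limitation period under the stated rules.
The 25 September 2026 filing falls after the 27 June 2026 deadline; the claim is time-barred.

TIME-BARRED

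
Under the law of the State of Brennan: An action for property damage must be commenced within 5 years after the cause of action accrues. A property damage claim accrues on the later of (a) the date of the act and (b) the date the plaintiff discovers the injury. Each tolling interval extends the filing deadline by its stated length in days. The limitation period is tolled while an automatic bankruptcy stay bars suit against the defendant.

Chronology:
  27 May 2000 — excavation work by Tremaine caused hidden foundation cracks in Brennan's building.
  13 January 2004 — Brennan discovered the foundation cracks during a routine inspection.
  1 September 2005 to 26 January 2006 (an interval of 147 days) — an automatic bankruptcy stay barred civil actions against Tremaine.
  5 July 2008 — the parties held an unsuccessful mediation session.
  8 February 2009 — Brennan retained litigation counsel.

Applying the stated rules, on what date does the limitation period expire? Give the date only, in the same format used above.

The claim accrued on 13 January 2004 — the later of the 27 May 2000 act and the 13 January 2004 discovery.
5 years from 13 January 2004 is 13 January 2009.
The period was tolled for 147 days by the automatic bankruptcy stay (1 September 2005 to 26 January 2006), pushing the deadline to 9 June 2009.
Nothing else in the chronology tolls or restarts the period.

9 June 2009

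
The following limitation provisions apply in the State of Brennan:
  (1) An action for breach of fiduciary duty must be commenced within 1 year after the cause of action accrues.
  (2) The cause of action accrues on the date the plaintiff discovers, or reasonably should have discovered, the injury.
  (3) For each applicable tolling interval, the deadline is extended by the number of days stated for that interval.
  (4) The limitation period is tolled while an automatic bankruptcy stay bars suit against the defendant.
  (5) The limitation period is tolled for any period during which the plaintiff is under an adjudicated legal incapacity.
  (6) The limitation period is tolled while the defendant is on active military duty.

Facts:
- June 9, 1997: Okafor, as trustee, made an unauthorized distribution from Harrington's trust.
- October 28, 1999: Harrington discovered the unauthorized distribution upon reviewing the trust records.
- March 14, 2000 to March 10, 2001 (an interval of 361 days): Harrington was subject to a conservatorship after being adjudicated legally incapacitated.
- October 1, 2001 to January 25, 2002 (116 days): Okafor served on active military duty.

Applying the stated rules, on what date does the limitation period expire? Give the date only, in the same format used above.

The claim did not accrue until Harrington discovered the injury on October 28, 1999; the June 9, 1997 act date does not start the clock under the stated rule.
The untolled deadline — 1 year after October 28, 1999 — is October 28, 2000.
The period was tolled for 361 days by the plaintiff's legal incapacity (March 14, 2000 to March 10, 2001), pushing the deadline to October 24, 2001.
The period was tolled for 116 days by the defendant's active military service (October 1, 2001 to January 25, 2002), pushing the deadline to February 17, 2002.

February 17, 2002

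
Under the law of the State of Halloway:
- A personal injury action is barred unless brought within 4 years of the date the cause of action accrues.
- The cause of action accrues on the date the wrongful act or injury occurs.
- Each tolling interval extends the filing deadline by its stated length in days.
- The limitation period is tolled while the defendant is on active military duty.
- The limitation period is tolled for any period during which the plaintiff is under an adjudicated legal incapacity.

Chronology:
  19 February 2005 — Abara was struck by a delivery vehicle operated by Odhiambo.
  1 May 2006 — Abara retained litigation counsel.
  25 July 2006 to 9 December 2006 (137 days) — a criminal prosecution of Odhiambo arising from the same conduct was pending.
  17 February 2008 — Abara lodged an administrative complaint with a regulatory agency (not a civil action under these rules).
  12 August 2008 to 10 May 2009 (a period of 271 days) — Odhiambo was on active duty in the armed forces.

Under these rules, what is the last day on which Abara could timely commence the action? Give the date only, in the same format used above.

17 November 2009

The cause of action accrued on 19 February 2005, the date of the act.
Adding the 4 years base period to 19 February 2005 gives a deadline of 19 February 2009, before any tolling.
Because the defendant's active military service ran from 12 August 2008 to 10 May 2009, the deadline is extended by 271 days to 17 November 2009.
The pending criminal prosecution from 25 July 2006 to 9 December 2006 does not toll the period, because no stated rule makes a criminal prosecution a tolling event.
Nothing else in the chronology tolls or restarts the period.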